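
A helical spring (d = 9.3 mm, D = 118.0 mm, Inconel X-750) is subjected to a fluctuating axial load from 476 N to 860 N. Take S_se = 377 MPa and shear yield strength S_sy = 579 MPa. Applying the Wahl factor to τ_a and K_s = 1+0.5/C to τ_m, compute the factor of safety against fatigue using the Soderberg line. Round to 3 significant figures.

C = D/d = 118.0/9.3 = 12.6882; K_W = (4C−1)/(4C−4)+0.615/C = 1.1126; K_s = 1+0.5/C = 1.0394
F_a = (F_max−F_min)/2 = 192 N; F_m = (F_max+F_min)/2 = 668 N
τ_a = K_W·8F_aD/(πd³) = 1.1126 × 71.726 = 79.805 MPa
τ_m = K_s·8F_mD/(πd³) = 1.0394 × 249.55 = 259.38 MPa
Soderberg: 1/n_f = τ_a/S_se + τ_m/S_sy = 79.805/377 + 259.38/579 = 0.21168 + 0.44798 = 0.65966
n_f = 1/0.65966 = 1.516

1.52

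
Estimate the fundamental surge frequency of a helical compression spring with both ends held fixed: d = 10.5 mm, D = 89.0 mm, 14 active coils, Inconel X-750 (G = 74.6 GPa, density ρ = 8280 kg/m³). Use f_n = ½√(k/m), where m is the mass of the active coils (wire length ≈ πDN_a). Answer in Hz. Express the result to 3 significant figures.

32.0 Hz

k = Gd⁴/(8D³N_a) = (74.6×10³)(10.5⁴)/(8·89.0³·14) = 11.484 N/mm = 11484 N/m
Wire length L = πDN_a = π·89.0·14 = 3914.4 mm
m = ρ·(πd²/4)·L = 8280 × 86.59×10⁻⁶ m² × 3.9144 m = 2.8065 kg
f_n = ½√(k/m) = 0.5·√(11484/2.8065) = 0.5·√(4092.1) = 31.985 Hz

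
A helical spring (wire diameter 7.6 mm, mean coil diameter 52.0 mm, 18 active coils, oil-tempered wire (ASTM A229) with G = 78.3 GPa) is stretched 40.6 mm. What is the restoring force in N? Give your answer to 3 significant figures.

524 N

k = Gd⁴/(8D³N_a) = (78.3×10³)(7.6⁴)/(8·52.0³·18) = 12.902 N/mm
F = k·δ = 12.902 × 40.6 = 523.81 N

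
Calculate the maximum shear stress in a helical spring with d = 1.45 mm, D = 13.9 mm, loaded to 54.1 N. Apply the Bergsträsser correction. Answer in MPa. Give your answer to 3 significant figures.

717 MPa

Spring index C = D/d = 13.9/1.45 = 9.5862
K_B = (4C+2)/(4C−3) = 40.345/35.345 = 1.1415
τ₀ = 8FD/(πd³) = 8·54.1·13.9/(π·1.45³) = 6015.92/9.5775 = 628.13 MPa
τ_max = K·τ₀ = 1.1415 × 628.13 = 716.99 MPa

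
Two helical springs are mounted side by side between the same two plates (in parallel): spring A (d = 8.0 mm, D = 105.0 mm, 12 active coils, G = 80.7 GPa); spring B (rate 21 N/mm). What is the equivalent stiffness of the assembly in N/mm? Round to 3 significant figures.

24.0 N/mm

k_A = Gd⁴/(8D³N_a) = (80.7×10³)(8.0⁴)/(8·105.0³·12) = 2.9744 N/mm
Parallel: k_eq = 2.9744 + 21 = 23.974 N/mm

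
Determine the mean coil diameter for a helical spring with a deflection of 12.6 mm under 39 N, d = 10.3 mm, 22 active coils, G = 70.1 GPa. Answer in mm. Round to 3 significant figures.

113 mm

Required rate k = F/δ = 39/12.6 = 3.0952 N/mm
D = (Gd⁴/(8N_a·k))^(1/3) = (70.1×10³·10.3⁴/(8·22·3.0952))^(1/3)
  = (1.44831e+06)^(1/3) = 113.1410 mm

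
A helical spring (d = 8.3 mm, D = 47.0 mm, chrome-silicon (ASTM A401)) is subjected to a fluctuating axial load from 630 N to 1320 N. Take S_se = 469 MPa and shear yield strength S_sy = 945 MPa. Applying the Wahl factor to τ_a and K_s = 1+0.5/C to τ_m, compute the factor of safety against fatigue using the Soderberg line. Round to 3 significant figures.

C = D/d = 47.0/8.3 = 5.6627; K_W = (4C−1)/(4C−4)+0.615/C = 1.2695; K_s = 1+0.5/C = 1.0883
F_a = (F_max−F_min)/2 = 345 N; F_m = (F_max+F_min)/2 = 975 N
τ_a = K_W·8F_aD/(πd³) = 1.2695 × 72.214 = 91.673 MPa
τ_m = K_s·8F_mD/(πd³) = 1.0883 × 204.08 = 222.1 MPa
Soderberg: 1/n_f = τ_a/S_se + τ_m/S_sy = 91.673/469 + 222.1/945 = 0.19546 + 0.23503 = 0.4305
n_f = 1/0.4305 = 2.323

2.32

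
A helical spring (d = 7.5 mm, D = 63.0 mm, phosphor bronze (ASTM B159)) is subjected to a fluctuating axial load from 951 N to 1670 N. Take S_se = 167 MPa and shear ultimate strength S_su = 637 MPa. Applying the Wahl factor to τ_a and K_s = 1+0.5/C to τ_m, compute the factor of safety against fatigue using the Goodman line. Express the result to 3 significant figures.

C = D/d = 63.0/7.5 = 8.4000; K_W = (4C−1)/(4C−4)+0.615/C = 1.1746; K_s = 1+0.5/C = 1.0595
F_a = (F_max−F_min)/2 = 359.5 N; F_m = (F_max+F_min)/2 = 1310.5 N
τ_a = K_W·8F_aD/(πd³) = 1.1746 × 136.71 = 160.57 MPa
τ_m = K_s·8F_mD/(πd³) = 1.0595 × 498.35 = 528.01 MPa
Goodman: 1/n_f = τ_a/S_se + τ_m/S_su = 160.57/167 + 528.01/637 = 0.96152 + 0.82891 = 1.7904
n_f = 1/1.7904 = 0.5585

0.559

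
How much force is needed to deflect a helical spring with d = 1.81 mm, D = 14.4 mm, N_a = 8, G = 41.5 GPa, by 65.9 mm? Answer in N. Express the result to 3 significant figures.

154 N

k = Gd⁴/(8D³N_a) = (41.5×10³)(1.81⁴)/(8·14.4³·8) = 2.3307 N/mm
F = k·δ = 2.3307 × 65.9 = 153.6 N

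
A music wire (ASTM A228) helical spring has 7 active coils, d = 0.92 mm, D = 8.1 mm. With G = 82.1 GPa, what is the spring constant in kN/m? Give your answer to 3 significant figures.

k = Gd⁴/(8D³N_a) = (82.1×10³ × 0.92⁴) / (8 × 8.1³ × 7)
  = 58815.9 / 29760.7 = 1.9763 N/mm

1.98 kN/m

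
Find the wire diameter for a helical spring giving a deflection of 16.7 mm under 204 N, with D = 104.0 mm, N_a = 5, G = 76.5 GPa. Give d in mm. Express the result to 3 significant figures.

Required rate k = F/δ = 204/16.7 = 12.216 N/mm
d = (8D³N_a·k / G)^(1/4) = (8·104.0³·5·12.216 / (76.5×10³))^0.25
  = (7184.8)^0.25 = 9.2067 mm

9.21 mm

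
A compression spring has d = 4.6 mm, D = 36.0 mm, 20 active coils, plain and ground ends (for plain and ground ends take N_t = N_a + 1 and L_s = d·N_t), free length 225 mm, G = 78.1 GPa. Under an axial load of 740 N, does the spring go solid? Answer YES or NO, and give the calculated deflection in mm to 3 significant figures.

YES, δ = 158 mm

k = Gd⁴/(8D³N_a) = (78.1×10³)(4.6⁴)/(8·36.0³·20) = 4.6844 N/mm
N_t = 21; L_s = 4.6·21 = 96.6 mm; δ_solid = L₀ − L_s = 225 − 96.6 = 128.4 mm
δ = F/k = 740/4.6844 = 157.97 mm
δ ≥ δ_solid → spring goes solid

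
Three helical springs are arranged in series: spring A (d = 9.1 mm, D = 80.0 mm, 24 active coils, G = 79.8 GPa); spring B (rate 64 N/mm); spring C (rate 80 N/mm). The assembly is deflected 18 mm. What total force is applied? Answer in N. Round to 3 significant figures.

86.6 N

k_A = Gd⁴/(8D³N_a) = (79.8×10³)(9.1⁴)/(8·80.0³·24) = 5.5667 N/mm
Series: 1/k_eq = 1/5.5667 + 1/64 + 1/80 = 0.20776; k_eq = 4.8131 N/mm
F = k_eq·δ = 4.8131·18 = 86.636 N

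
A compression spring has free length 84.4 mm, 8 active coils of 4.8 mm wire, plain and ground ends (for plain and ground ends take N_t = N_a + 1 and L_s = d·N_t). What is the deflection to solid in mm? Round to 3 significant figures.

N_t = 9; L_s = 4.8·9 = 43.2 mm
δ_solid = L₀ − L_s = 84.4 − 43.2 = 41.2 mm

41.2 mm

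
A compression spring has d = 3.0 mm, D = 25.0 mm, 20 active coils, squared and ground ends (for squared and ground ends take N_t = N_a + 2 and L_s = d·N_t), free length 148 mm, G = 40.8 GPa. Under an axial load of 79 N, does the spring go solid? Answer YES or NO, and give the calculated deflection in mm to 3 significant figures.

NO, δ = 59.8 mm

k = Gd⁴/(8D³N_a) = (40.8×10³)(3.0⁴)/(8·25.0³·20) = 1.3219 N/mm
N_t = 22; L_s = 3.0·22 = 66 mm; δ_solid = L₀ − L_s = 148 − 66 = 82 mm
δ = F/k = 79/1.3219 = 59.762 mm
δ < δ_solid → spring does not go solid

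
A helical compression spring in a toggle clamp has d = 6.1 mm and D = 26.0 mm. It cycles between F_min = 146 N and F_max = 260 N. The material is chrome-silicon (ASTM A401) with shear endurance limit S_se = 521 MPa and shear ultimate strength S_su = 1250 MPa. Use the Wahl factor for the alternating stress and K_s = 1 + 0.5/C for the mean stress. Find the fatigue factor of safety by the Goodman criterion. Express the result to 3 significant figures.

C = D/d = 26.0/6.1 = 4.2623; K_W = (4C−1)/(4C−4)+0.615/C = 1.3742; K_s = 1+0.5/C = 1.1173
F_a = (F_max−F_min)/2 = 57 N; F_m = (F_max+F_min)/2 = 203 N
τ_a = K_W·8F_aD/(πd³) = 1.3742 × 16.626 = 22.848 MPa
τ_m = K_s·8F_mD/(πd³) = 1.1173 × 59.213 = 66.16 MPa
Goodman: 1/n_f = τ_a/S_se + τ_m/S_su = 22.848/521 + 66.16/1250 = 0.04385 + 0.05293 = 0.096781
n_f = 1/0.096781 = 10.33

10.3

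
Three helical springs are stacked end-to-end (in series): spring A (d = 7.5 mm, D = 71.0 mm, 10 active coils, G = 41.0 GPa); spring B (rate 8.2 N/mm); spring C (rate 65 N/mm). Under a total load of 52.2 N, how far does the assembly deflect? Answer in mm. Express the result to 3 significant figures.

k_A = Gd⁴/(8D³N_a) = (41.0×10³)(7.5⁴)/(8·71.0³·10) = 4.5307 N/mm
Series: 1/k_eq = 1/4.5307 + 1/8.2 + 1/65 = 0.35805; k_eq = 2.7929 N/mm
δ = F/k_eq = 52.2/2.7929 = 18.69 mm

18.7 mm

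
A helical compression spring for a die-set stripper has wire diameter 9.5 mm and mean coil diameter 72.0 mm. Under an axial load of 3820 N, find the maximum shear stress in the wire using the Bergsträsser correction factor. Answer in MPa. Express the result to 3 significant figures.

Spring index C = D/d = 72.0/9.5 = 7.5789
K_B = (4C+2)/(4C−3) = 32.316/27.316 = 1.1830
τ₀ = 8FD/(πd³) = 8·3820·72.0/(π·9.5³) = 2.20032e+06/2693.5 = 816.89 MPa
τ_max = K·τ₀ = 1.1830 × 816.89 = 966.42 MPa

966 MPa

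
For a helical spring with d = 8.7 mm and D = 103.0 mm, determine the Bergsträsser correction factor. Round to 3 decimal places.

C = D/d = 103.0/8.7 = 11.8391
K_B = (4C+2)/(4C−3) = 49.356/44.356 = 1.1127

1.113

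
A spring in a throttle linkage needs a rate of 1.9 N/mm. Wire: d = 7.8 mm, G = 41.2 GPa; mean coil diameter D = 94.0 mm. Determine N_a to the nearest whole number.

N_a = Gd⁴/(8D³k) = (41.2×10³ × 7.8⁴)/(8 × 94.0³ × 1.9)
    = 1.52502e+08 / 1.26249e+07 = 12.08 → 12 coils

12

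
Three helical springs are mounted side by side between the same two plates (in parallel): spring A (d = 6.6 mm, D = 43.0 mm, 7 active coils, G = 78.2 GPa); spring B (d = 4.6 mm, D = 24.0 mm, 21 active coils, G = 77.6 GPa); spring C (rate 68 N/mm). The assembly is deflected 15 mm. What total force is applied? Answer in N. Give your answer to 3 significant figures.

k_A = Gd⁴/(8D³N_a) = (78.2×10³)(6.6⁴)/(8·43.0³·7) = 33.326 N/mm
k_B = Gd⁴/(8D³N_a) = (77.6×10³)(4.6⁴)/(8·24.0³·21) = 14.961 N/mm
Parallel: k_eq = 33.326 + 14.961 + 68 = 116.29 N/mm
F = k_eq·δ = 116.29·15 = 1744.3 N

1740 N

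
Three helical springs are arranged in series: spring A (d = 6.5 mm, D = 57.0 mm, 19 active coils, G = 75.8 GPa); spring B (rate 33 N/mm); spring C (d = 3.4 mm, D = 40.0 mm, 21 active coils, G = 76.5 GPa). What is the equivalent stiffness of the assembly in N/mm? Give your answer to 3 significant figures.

k_A = Gd⁴/(8D³N_a) = (75.8×10³)(6.5⁴)/(8·57.0³·19) = 4.8068 N/mm
k_C = Gd⁴/(8D³N_a) = (76.5×10³)(3.4⁴)/(8·40.0³·21) = 0.9508 N/mm
Series: 1/k_eq = 1/4.8068 + 1/33 + 1/0.9508 = 1.2901; k_eq = 0.77514 N/mm

0.775 N/mm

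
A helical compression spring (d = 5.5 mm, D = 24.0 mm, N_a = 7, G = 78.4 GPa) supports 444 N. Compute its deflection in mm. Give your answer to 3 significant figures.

4.79 mm

k = Gd⁴/(8D³N_a) = (78.4×10³)(5.5⁴)/(8·24.0³·7) = 92.671 N/mm
δ = F/k = 444 / 92.671 = 4.7911 mm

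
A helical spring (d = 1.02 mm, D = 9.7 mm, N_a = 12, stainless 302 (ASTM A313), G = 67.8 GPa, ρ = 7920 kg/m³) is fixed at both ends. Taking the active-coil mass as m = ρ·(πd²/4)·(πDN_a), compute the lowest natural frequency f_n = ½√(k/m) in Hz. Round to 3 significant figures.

297 Hz

k = Gd⁴/(8D³N_a) = (67.8×10³)(1.02⁴)/(8·9.7³·12) = 0.83761 N/mm = 837.61 N/m
Wire length L = πDN_a = π·9.7·12 = 365.68 mm
m = ρ·(πd²/4)·L = 7920 × 0.81713×10⁻⁶ m² × 0.36568 m = 0.0023666 kg
f_n = ½√(k/m) = 0.5·√(837.61/0.0023666) = 0.5·√(3.5394e+05) = 297.46 Hz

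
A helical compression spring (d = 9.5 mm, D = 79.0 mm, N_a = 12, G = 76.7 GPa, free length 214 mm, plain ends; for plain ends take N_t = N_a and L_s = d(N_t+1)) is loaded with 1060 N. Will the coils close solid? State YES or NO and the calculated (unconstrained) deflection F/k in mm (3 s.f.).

NO, δ = 80.3 mm

k = Gd⁴/(8D³N_a) = (76.7×10³)(9.5⁴)/(8·79.0³·12) = 13.199 N/mm
N_t = 12; L_s = 9.5·13 = 123.5 mm; δ_solid = L₀ − L_s = 214 − 123.5 = 90.5 mm
δ = F/k = 1060/13.199 = 80.31 mm
δ < δ_solid → spring does not go solid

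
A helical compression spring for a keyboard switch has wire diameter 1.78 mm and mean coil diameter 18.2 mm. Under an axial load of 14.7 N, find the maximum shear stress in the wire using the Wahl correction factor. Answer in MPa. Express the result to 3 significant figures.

138 MPa

Spring index C = D/d = 18.2/1.78 = 10.2247
K_W = (4C−1)/(4C−4) + 0.615/C = 39.899/36.899 + 0.0601 = 1.1415
τ₀ = 8FD/(πd³) = 8·14.7·18.2/(π·1.78³) = 2140.32/17.718 = 120.8 MPa
τ_max = K·τ₀ = 1.1415 × 120.8 = 137.89 MPa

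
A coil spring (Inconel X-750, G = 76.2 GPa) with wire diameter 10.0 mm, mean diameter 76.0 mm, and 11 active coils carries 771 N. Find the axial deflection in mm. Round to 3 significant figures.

k = Gd⁴/(8D³N_a) = (76.2×10³)(10.0⁴)/(8·76.0³·11) = 19.726 N/mm
δ = F/k = 771 / 19.726 = 39.086 mm

39.1 mm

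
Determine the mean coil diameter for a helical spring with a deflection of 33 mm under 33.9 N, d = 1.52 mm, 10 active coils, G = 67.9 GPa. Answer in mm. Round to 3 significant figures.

16.4 mm

Required rate k = F/δ = 33.9/33 = 1.0273 N/mm
D = (Gd⁴/(8N_a·k))^(1/3) = (67.9×10³·1.52⁴/(8·10·1.0273))^(1/3)
  = (4410.3)^(1/3) = 16.3992 mm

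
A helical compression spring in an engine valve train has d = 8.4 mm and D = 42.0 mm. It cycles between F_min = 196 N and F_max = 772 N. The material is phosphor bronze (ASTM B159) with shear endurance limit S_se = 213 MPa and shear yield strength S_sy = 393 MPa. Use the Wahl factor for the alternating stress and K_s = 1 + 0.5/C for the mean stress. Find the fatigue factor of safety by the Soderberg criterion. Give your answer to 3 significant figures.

C = D/d = 42.0/8.4 = 5.0000; K_W = (4C−1)/(4C−4)+0.615/C = 1.3105; K_s = 1+0.5/C = 1.1000
F_a = (F_max−F_min)/2 = 288 N; F_m = (F_max+F_min)/2 = 484 N
τ_a = K_W·8F_aD/(πd³) = 1.3105 × 51.969 = 68.105 MPa
τ_m = K_s·8F_mD/(πd³) = 1.1000 × 87.337 = 96.07 MPa
Soderberg: 1/n_f = τ_a/S_se + τ_m/S_sy = 68.105/213 + 96.07/393 = 0.31974 + 0.24445 = 0.5642
n_f = 1/0.5642 = 1.772

1.77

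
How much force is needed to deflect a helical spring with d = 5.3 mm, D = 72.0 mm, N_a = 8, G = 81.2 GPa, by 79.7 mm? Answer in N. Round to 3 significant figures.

k = Gd⁴/(8D³N_a) = (81.2×10³)(5.3⁴)/(8·72.0³·8) = 2.6821 N/mm
F = k·δ = 2.6821 × 79.7 = 213.77 N

214 N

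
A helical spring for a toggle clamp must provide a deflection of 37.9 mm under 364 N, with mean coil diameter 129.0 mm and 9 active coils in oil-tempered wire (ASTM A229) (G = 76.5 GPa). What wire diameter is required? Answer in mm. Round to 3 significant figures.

11.8 mm

Required rate k = F/δ = 364/37.9 = 9.6042 N/mm
d = (8D³N_a·k / G)^(1/4) = (8·129.0³·9·9.6042 / (76.5×10³))^0.25
  = (19404)^0.25 = 11.8025 mm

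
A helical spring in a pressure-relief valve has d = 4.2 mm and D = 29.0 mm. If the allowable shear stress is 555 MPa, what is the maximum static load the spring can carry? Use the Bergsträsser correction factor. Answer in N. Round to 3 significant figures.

C = D/d = 29.0/4.2 = 6.9048
K_B = (4C+2)/(4C−3) = 29.619/24.619 = 1.2031
τ_max = K·8FD/(πd³) → F_max = τ_allow·πd³/(8DK)
F_max = 555·π·4.2³/(8·29.0·1.2031) = 1.2918e+05/279.12 = 462.81 N

463 N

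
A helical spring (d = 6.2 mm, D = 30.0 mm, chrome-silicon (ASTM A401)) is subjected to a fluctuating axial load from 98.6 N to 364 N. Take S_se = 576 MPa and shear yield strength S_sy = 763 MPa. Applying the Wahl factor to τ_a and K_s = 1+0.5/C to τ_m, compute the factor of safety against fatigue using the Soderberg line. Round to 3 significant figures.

4.88

C = D/d = 30.0/6.2 = 4.8387; K_W = (4C−1)/(4C−4)+0.615/C = 1.3225; K_s = 1+0.5/C = 1.1033
F_a = (F_max−F_min)/2 = 132.7 N; F_m = (F_max+F_min)/2 = 231.3 N
τ_a = K_W·8F_aD/(πd³) = 1.3225 × 42.536 = 56.253 MPa
τ_m = K_s·8F_mD/(πd³) = 1.1033 × 74.142 = 81.803 MPa
Soderberg: 1/n_f = τ_a/S_se + τ_m/S_sy = 56.253/576 + 81.803/763 = 0.09766 + 0.10721 = 0.20487
n_f = 1/0.20487 = 4.881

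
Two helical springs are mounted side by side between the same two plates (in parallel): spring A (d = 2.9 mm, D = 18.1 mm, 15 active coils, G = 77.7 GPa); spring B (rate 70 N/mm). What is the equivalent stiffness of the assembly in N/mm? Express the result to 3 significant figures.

77.7 N/mm

k_A = Gd⁴/(8D³N_a) = (77.7×10³)(2.9⁴)/(8·18.1³·15) = 7.7232 N/mm
Parallel: k_eq = 7.7232 + 70 = 77.723 N/mm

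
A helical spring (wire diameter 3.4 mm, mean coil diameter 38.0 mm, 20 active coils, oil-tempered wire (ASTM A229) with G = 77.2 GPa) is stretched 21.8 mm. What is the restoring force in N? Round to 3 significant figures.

25.6 N

k = Gd⁴/(8D³N_a) = (77.2×10³)(3.4⁴)/(8·38.0³·20) = 1.1751 N/mm
F = k·δ = 1.1751 × 21.8 = 25.616 N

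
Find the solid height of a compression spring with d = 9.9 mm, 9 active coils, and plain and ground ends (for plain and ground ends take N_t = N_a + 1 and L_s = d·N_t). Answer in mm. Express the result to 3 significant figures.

99.0 mm

plain and ground ends: N_t = N_a + 1 = 9 + 1 = 10
L_s = d·N_t = 9.9 × 10 = 99 mm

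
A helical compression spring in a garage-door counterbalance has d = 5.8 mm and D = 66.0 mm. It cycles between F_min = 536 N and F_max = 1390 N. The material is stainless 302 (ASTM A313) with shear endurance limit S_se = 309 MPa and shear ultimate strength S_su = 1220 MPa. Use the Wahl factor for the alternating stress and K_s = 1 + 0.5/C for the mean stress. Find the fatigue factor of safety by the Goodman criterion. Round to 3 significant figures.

C = D/d = 66.0/5.8 = 11.3793; K_W = (4C−1)/(4C−4)+0.615/C = 1.1263; K_s = 1+0.5/C = 1.0439
F_a = (F_max−F_min)/2 = 427 N; F_m = (F_max+F_min)/2 = 963 N
τ_a = K_W·8F_aD/(πd³) = 1.1263 × 367.81 = 414.27 MPa
τ_m = K_s·8F_mD/(πd³) = 1.0439 × 829.52 = 865.97 MPa
Goodman: 1/n_f = τ_a/S_se + τ_m/S_su = 414.27/309 + 865.97/1220 = 1.34068 + 0.70981 = 2.0505
n_f = 1/2.0505 = 0.4877

0.488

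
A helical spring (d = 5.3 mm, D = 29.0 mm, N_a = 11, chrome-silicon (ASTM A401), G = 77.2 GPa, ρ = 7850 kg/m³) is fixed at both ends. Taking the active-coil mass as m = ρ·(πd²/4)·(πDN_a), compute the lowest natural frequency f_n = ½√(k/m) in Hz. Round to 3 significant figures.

202 Hz

k = Gd⁴/(8D³N_a) = (77.2×10³)(5.3⁴)/(8·29.0³·11) = 28.382 N/mm = 28382 N/m
Wire length L = πDN_a = π·29.0·11 = 1002.2 mm
m = ρ·(πd²/4)·L = 7850 × 22.062×10⁻⁶ m² × 1.0022 m = 0.17356 kg
f_n = ½√(k/m) = 0.5·√(28382/0.17356) = 0.5·√(1.6353e+05) = 202.19 Hz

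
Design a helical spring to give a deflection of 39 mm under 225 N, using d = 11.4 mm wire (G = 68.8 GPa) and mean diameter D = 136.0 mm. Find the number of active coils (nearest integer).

Required rate k = F/δ = 225/39 = 5.7692 N/mm
N_a = Gd⁴/(8D³k) = (68.8×10³ × 11.4⁴)/(8 × 136.0³ × 5.7692)
    = 1.162e+09 / 1.16098e+08 = 10.01 → 10 coils

10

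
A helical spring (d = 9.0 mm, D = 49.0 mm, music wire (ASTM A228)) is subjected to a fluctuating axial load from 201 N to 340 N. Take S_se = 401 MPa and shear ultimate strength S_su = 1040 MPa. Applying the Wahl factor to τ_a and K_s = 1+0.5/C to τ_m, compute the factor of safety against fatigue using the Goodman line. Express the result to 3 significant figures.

C = D/d = 49.0/9.0 = 5.4444; K_W = (4C−1)/(4C−4)+0.615/C = 1.2817; K_s = 1+0.5/C = 1.0918
F_a = (F_max−F_min)/2 = 69.5 N; F_m = (F_max+F_min)/2 = 270.5 N
τ_a = K_W·8F_aD/(πd³) = 1.2817 × 11.896 = 15.247 MPa
τ_m = K_s·8F_mD/(πd³) = 1.0918 × 46.299 = 50.551 MPa
Goodman: 1/n_f = τ_a/S_se + τ_m/S_su = 15.247/401 + 50.551/1040 = 0.03802 + 0.04861 = 0.086629
n_f = 1/0.086629 = 11.54

11.5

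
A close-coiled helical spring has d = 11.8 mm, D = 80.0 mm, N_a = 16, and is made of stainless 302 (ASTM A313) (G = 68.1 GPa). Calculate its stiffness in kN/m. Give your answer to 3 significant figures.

20.1 kN/m

k = Gd⁴/(8D³N_a) = (68.1×10³ × 11.8⁴) / (8 × 80.0³ × 16)
  = 1.32031e+09 / 6.5536e+07 = 20.146 N/mm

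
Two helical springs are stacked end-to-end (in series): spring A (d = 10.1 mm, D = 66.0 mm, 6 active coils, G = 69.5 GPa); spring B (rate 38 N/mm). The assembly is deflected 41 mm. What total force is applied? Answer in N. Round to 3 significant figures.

k_A = Gd⁴/(8D³N_a) = (69.5×10³)(10.1⁴)/(8·66.0³·6) = 52.408 N/mm
Series: 1/k_eq = 1/52.408 + 1/38 = 0.045397; k_eq = 22.028 N/mm
F = k_eq·δ = 22.028·41 = 903.15 N

903 N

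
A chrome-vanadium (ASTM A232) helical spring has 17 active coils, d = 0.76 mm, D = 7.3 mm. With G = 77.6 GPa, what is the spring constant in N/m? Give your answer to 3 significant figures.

489 N/m

k = Gd⁴/(8D³N_a) = (77.6×10³ × 0.76⁴) / (8 × 7.3³ × 17)
  = 25889 / 52906.3 = 0.48934 N/mm = 489.34 N/m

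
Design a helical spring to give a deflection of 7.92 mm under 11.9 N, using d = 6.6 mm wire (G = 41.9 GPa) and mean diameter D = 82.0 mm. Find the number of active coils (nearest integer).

12

Required rate k = F/δ = 11.9/7.92 = 1.5025 N/mm
N_a = Gd⁴/(8D³k) = (41.9×10³ × 6.6⁴)/(8 × 82.0³ × 1.5025)
    = 7.95041e+07 / 6.62755e+06 = 12 → 12 coils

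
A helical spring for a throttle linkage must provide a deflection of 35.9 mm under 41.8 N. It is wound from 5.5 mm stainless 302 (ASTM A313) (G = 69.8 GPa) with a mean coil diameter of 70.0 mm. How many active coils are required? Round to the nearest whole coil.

20

Required rate k = F/δ = 41.8/35.9 = 1.1643 N/mm
N_a = Gd⁴/(8D³k) = (69.8×10³ × 5.5⁴)/(8 × 70.0³ × 1.1643)
    = 6.38714e+07 / 3.19496e+06 = 19.99 → 20 coils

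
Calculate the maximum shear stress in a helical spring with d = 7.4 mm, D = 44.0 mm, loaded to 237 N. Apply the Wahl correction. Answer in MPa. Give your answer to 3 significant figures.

82.2 MPa

Spring index C = D/d = 44.0/7.4 = 5.9459
K_W = (4C−1)/(4C−4) + 0.615/C = 22.784/19.784 + 0.1034 = 1.2551
τ₀ = 8FD/(πd³) = 8·237·44.0/(π·7.4³) = 83424/1273 = 65.531 MPa
τ_max = K·τ₀ = 1.2551 × 65.531 = 82.246 MPa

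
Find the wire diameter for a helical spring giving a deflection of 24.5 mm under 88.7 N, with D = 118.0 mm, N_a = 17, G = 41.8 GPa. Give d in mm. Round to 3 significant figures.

Required rate k = F/δ = 88.7/24.5 = 3.6204 N/mm
d = (8D³N_a·k / G)^(1/4) = (8·118.0³·17·3.6204 / (41.8×10³))^0.25
  = (19354)^0.25 = 11.7948 mm

11.8 mm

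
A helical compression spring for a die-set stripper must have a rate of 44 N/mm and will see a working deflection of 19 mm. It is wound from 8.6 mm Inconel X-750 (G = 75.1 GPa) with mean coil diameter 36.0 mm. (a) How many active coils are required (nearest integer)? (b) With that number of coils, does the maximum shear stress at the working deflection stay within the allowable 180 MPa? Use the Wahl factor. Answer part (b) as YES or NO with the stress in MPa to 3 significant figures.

N_a = Gd⁴/(8D³k) = (75.1×10³)(8.6⁴)/(8·36.0³·44) = 25.01 → N_a = 25
Actual rate k = Gd⁴/(8D³·25) = 44.025 N/mm
Working load F = kδ = 44.025·19 = 836.47 N
C = 36.0/8.6 = 4.1860; K_W = (4C−1)/(4C−4)+0.615/C = 1.3823
τ_max = K_W·8FD/(πd³) = 1.3823·120.56 = 166.65 MPa
τ_max ≤ 180 MPa → acceptable

(a) 25 coils; (b) YES, τ_max = 167 MPa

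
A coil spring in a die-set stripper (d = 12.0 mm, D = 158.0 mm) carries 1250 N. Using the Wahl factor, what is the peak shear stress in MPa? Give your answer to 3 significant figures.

Spring index C = D/d = 158.0/12.0 = 13.1667
K_W = (4C−1)/(4C−4) + 0.615/C = 51.667/48.667 + 0.0467 = 1.1084
τ₀ = 8FD/(πd³) = 8·1250·158.0/(π·12.0³) = 1.58e+06/5428.7 = 291.05 MPa
τ_max = K·τ₀ = 1.1084 × 291.05 = 322.58 MPa

323 MPa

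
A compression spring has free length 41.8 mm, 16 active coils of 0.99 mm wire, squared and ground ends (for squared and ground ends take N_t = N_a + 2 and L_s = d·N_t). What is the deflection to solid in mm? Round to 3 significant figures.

24.0 mm

N_t = 18; L_s = 0.99·18 = 17.82 mm
δ_solid = L₀ − L_s = 41.8 − 17.82 = 23.98 mm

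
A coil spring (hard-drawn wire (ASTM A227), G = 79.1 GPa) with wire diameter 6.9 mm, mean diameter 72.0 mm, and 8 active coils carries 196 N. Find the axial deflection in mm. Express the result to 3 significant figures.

26.1 mm

k = Gd⁴/(8D³N_a) = (79.1×10³)(6.9⁴)/(8·72.0³·8) = 7.5058 N/mm
δ = F/k = 196 / 7.5058 = 26.113 mm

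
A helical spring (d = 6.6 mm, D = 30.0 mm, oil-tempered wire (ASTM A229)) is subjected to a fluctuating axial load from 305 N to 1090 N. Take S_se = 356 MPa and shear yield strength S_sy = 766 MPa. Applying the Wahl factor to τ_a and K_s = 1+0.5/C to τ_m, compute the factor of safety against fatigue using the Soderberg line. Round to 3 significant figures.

C = D/d = 30.0/6.6 = 4.5455; K_W = (4C−1)/(4C−4)+0.615/C = 1.3468; K_s = 1+0.5/C = 1.1100
F_a = (F_max−F_min)/2 = 392.5 N; F_m = (F_max+F_min)/2 = 697.5 N
τ_a = K_W·8F_aD/(πd³) = 1.3468 × 104.3 = 140.47 MPa
τ_m = K_s·8F_mD/(πd³) = 1.1100 × 185.34 = 205.73 MPa
Soderberg: 1/n_f = τ_a/S_se + τ_m/S_sy = 140.47/356 + 205.73/766 = 0.39458 + 0.26858 = 0.66316
n_f = 1/0.66316 = 1.508

1.51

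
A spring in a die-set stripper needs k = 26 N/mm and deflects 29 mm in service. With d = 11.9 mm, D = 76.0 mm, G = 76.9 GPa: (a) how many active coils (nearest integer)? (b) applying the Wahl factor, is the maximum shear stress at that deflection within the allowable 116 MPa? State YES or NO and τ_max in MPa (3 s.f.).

N_a = Gd⁴/(8D³k) = (76.9×10³)(11.9⁴)/(8·76.0³·26) = 16.89 → N_a = 17
Actual rate k = Gd⁴/(8D³·17) = 25.831 N/mm
Working load F = kδ = 25.831·29 = 749.09 N
C = 76.0/11.9 = 6.3866; K_W = (4C−1)/(4C−4)+0.615/C = 1.2355
τ_max = K_W·8FD/(πd³) = 1.2355·86.029 = 106.29 MPa
τ_max ≤ 116 MPa → acceptable

(a) 17 coils; (b) YES, τ_max = 106 MPa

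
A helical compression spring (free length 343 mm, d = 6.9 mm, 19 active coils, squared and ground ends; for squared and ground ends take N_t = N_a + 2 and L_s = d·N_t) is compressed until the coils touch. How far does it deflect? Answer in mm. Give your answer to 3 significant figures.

198 mm

N_t = 21; L_s = 6.9·21 = 144.9 mm
δ_solid = L₀ − L_s = 343 − 144.9 = 198.1 mm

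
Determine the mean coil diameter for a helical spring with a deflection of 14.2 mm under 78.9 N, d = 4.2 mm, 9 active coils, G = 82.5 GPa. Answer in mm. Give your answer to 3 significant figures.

40.0 mm

Required rate k = F/δ = 78.9/14.2 = 5.5563 N/mm
D = (Gd⁴/(8N_a·k))^(1/3) = (82.5×10³·4.2⁴/(8·9·5.5563))^(1/3)
  = (64169.7)^(1/3) = 40.0353 mm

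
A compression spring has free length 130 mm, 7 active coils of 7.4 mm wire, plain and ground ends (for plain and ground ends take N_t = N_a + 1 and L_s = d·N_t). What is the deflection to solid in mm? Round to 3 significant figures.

70.8 mm

N_t = 8; L_s = 7.4·8 = 59.2 mm
δ_solid = L₀ − L_s = 130 − 59.2 = 70.8 mm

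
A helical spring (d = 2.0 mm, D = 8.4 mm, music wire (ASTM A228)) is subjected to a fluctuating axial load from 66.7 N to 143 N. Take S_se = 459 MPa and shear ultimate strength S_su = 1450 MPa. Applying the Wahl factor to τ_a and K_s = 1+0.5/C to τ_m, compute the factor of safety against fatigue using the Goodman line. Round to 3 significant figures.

1.91

C = D/d = 8.4/2.0 = 4.2000; K_W = (4C−1)/(4C−4)+0.615/C = 1.3808; K_s = 1+0.5/C = 1.1190
F_a = (F_max−F_min)/2 = 38.15 N; F_m = (F_max+F_min)/2 = 104.85 N
τ_a = K_W·8F_aD/(πd³) = 1.3808 × 102.01 = 140.85 MPa
τ_m = K_s·8F_mD/(πd³) = 1.1190 × 280.35 = 313.72 MPa
Goodman: 1/n_f = τ_a/S_se + τ_m/S_su = 140.85/459 + 313.72/1450 = 0.30686 + 0.21636 = 0.52322
n_f = 1/0.52322 = 1.911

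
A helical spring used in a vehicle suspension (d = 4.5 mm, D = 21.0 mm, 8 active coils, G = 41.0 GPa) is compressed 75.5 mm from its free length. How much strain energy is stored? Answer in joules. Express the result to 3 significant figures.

80.8 J

k = Gd⁴/(8D³N_a) = (41.0×10³)(4.5⁴)/(8·21.0³·8) = 28.366 N/mm
U = ½kδ² = 0.5 × 28.366 × 75.5² = 80846 N·mm = 80.846 J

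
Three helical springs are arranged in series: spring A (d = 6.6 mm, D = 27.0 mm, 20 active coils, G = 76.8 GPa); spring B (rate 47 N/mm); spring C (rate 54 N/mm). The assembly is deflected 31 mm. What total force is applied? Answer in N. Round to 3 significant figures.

505 N

k_A = Gd⁴/(8D³N_a) = (76.8×10³)(6.6⁴)/(8·27.0³·20) = 46.273 N/mm
Series: 1/k_eq = 1/46.273 + 1/47 + 1/54 = 0.061406; k_eq = 16.285 N/mm
F = k_eq·δ = 16.285·31 = 504.84 N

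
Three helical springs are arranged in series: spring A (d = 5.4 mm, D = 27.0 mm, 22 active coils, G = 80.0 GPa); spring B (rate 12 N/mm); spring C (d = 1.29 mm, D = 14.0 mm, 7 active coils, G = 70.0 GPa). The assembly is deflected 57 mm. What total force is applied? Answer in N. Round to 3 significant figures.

61.5 N

k_A = Gd⁴/(8D³N_a) = (80.0×10³)(5.4⁴)/(8·27.0³·22) = 19.636 N/mm
k_C = Gd⁴/(8D³N_a) = (70.0×10³)(1.29⁴)/(8·14.0³·7) = 1.2615 N/mm
Series: 1/k_eq = 1/19.636 + 1/12 + 1/1.2615 = 0.92697; k_eq = 1.0788 N/mm
F = k_eq·δ = 1.0788·57 = 61.491 N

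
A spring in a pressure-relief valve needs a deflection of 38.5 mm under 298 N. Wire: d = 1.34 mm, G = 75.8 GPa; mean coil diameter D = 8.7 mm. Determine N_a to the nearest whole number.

6

Required rate k = F/δ = 298/38.5 = 7.7403 N/mm
N_a = Gd⁴/(8D³k) = (75.8×10³ × 1.34⁴)/(8 × 8.7³ × 7.7403)
    = 244393 / 40775.9 = 5.994 → 6 coils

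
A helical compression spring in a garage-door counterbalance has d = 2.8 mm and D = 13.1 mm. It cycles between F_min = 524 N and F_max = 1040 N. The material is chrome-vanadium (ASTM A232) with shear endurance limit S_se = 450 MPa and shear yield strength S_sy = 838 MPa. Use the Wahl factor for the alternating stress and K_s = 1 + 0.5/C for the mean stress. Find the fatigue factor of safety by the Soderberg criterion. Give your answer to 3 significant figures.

0.366

C = D/d = 13.1/2.8 = 4.6786; K_W = (4C−1)/(4C−4)+0.615/C = 1.3353; K_s = 1+0.5/C = 1.1069
F_a = (F_max−F_min)/2 = 258 N; F_m = (F_max+F_min)/2 = 782 N
τ_a = K_W·8F_aD/(πd³) = 1.3353 × 392.06 = 523.54 MPa
τ_m = K_s·8F_mD/(πd³) = 1.1069 × 1188.3 = 1315.3 MPa
Soderberg: 1/n_f = τ_a/S_se + τ_m/S_sy = 523.54/450 + 1315.3/838 = 1.16341 + 1.56963 = 2.733
n_f = 1/2.733 = 0.3659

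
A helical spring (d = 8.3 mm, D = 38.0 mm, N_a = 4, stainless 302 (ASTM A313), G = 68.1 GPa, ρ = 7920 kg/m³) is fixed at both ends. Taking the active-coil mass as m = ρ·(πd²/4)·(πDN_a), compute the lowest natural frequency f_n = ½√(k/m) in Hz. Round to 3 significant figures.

474 Hz

k = Gd⁴/(8D³N_a) = (68.1×10³)(8.3⁴)/(8·38.0³·4) = 184.06 N/mm = 1.8406e+05 N/m
Wire length L = πDN_a = π·38.0·4 = 477.52 mm
m = ρ·(πd²/4)·L = 7920 × 54.106×10⁻⁶ m² × 0.47752 m = 0.20463 kg
f_n = ½√(k/m) = 0.5·√(1.8406e+05/0.20463) = 0.5·√(8.9949e+05) = 474.21 Hz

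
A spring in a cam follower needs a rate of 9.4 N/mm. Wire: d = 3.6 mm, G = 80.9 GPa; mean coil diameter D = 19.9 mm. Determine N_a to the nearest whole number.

N_a = Gd⁴/(8D³k) = (80.9×10³ × 3.6⁴)/(8 × 19.9³ × 9.4)
    = 1.35881e+07 / 592621 = 22.93 → 23 coils

23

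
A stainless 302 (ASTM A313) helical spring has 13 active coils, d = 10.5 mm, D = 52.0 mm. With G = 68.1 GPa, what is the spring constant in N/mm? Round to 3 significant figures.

k = Gd⁴/(8D³N_a) = (68.1×10³ × 10.5⁴) / (8 × 52.0³ × 13)
  = 8.2776e+08 / 1.46232e+07 = 56.606 N/mm

56.6 N/mm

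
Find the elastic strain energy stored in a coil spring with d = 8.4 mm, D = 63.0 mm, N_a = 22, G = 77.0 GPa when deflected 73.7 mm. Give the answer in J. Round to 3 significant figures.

k = Gd⁴/(8D³N_a) = (77.0×10³)(8.4⁴)/(8·63.0³·22) = 8.7111 N/mm
U = ½kδ² = 0.5 × 8.7111 × 73.7² = 23658 N·mm = 23.658 J

23.7 J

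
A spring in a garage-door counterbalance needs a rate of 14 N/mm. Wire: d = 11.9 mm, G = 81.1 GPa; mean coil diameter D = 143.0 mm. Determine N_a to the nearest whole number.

N_a = Gd⁴/(8D³k) = (81.1×10³ × 11.9⁴)/(8 × 143.0³ × 14)
    = 1.62633e+09 / 3.27511e+08 = 4.966 → 5 coils

5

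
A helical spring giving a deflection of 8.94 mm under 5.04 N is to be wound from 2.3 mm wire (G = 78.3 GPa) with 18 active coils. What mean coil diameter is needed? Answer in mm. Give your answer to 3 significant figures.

30.0 mm

Required rate k = F/δ = 5.04/8.94 = 0.56376 N/mm
D = (Gd⁴/(8N_a·k))^(1/3) = (78.3×10³·2.3⁴/(8·18·0.56376))^(1/3)
  = (26990.9)^(1/3) = 29.9966 mm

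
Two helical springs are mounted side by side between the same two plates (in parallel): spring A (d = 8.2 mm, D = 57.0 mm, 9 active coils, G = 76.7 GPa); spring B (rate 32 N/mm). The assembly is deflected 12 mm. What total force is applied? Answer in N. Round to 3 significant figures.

k_A = Gd⁴/(8D³N_a) = (76.7×10³)(8.2⁴)/(8·57.0³·9) = 26.007 N/mm
Parallel: k_eq = 26.007 + 32 = 58.007 N/mm
F = k_eq·δ = 58.007·12 = 696.09 N

696 N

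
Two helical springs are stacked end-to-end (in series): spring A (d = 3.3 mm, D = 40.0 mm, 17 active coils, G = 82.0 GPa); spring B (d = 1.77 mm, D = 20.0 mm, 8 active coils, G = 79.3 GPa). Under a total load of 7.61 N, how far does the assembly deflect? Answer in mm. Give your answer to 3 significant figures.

11.8 mm

k_A = Gd⁴/(8D³N_a) = (82.0×10³)(3.3⁴)/(8·40.0³·17) = 1.1173 N/mm
k_B = Gd⁴/(8D³N_a) = (79.3×10³)(1.77⁴)/(8·20.0³·8) = 1.5202 N/mm
Series: 1/k_eq = 1/1.1173 + 1/1.5202 = 1.5529; k_eq = 0.64397 N/mm
δ = F/k_eq = 7.61/0.64397 = 11.817 mm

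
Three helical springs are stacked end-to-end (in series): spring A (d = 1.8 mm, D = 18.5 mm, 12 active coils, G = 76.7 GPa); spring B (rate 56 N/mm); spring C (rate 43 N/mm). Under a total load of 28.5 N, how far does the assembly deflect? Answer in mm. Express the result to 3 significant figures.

22.7 mm

k_A = Gd⁴/(8D³N_a) = (76.7×10³)(1.8⁴)/(8·18.5³·12) = 1.3246 N/mm
Series: 1/k_eq = 1/1.3246 + 1/56 + 1/43 = 0.79603; k_eq = 1.2562 N/mm
δ = F/k_eq = 28.5/1.2562 = 22.687 mm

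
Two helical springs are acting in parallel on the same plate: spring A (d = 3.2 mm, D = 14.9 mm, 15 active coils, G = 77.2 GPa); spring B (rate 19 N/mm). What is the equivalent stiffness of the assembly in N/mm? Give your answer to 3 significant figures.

k_A = Gd⁴/(8D³N_a) = (77.2×10³)(3.2⁴)/(8·14.9³·15) = 20.393 N/mm
Parallel: k_eq = 20.393 + 19 = 39.393 N/mm

39.4 N/mm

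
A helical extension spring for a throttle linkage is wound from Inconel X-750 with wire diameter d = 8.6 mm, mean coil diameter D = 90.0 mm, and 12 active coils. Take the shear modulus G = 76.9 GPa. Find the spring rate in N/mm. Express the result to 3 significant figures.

k = Gd⁴/(8D³N_a) = (76.9×10³ × 8.6⁴) / (8 × 90.0³ × 12)
  = 4.20649e+08 / 6.9984e+07 = 6.0106 N/mm

6.01 N/mm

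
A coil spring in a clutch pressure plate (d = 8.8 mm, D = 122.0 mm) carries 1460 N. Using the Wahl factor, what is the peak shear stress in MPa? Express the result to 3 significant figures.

734 MPa

Spring index C = D/d = 122.0/8.8 = 13.8636
K_W = (4C−1)/(4C−4) + 0.615/C = 54.455/51.455 + 0.0444 = 1.1027
τ₀ = 8FD/(πd³) = 8·1460·122.0/(π·8.8³) = 1.42496e+06/2140.9 = 665.59 MPa
τ_max = K·τ₀ = 1.1027 × 665.59 = 733.92 MPa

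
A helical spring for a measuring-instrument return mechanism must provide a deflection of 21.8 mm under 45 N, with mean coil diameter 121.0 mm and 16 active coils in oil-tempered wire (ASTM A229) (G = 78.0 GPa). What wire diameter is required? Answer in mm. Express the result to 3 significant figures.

Required rate k = F/δ = 45/21.8 = 2.0642 N/mm
d = (8D³N_a·k / G)^(1/4) = (8·121.0³·16·2.0642 / (78.0×10³))^0.25
  = (6001.1)^0.25 = 8.8015 mm

8.80 mm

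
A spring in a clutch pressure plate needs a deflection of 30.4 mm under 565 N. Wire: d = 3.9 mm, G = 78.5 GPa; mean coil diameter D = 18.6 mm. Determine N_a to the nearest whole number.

Required rate k = F/δ = 565/30.4 = 18.586 N/mm
N_a = Gd⁴/(8D³k) = (78.5×10³ × 3.9⁴)/(8 × 18.6³ × 18.586)
    = 1.81605e+07 / 956761 = 18.98 → 19 coils

19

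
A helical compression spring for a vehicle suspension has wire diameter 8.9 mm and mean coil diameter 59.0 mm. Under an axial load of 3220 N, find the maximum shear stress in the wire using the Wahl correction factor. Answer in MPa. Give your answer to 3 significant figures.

841 MPa

Spring index C = D/d = 59.0/8.9 = 6.6292
K_W = (4C−1)/(4C−4) + 0.615/C = 25.517/22.517 + 0.0928 = 1.2260
τ₀ = 8FD/(πd³) = 8·3220·59.0/(π·8.9³) = 1.51984e+06/2214.7 = 686.24 MPa
τ_max = K·τ₀ = 1.2260 × 686.24 = 841.34 MPa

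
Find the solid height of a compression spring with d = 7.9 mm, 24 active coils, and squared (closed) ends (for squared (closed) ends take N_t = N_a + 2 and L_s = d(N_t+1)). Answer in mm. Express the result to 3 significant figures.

213 mm

squared (closed) ends: N_t = N_a + 2 = 24 + 2 = 26
L_s = d·(N_t+1) = 7.9 × 27 = 213.3 mm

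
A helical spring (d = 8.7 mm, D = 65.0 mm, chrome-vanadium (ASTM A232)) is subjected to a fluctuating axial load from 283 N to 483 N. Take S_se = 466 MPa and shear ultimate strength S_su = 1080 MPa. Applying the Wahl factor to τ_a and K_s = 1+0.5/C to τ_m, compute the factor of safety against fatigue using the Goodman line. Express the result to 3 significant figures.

C = D/d = 65.0/8.7 = 7.4713; K_W = (4C−1)/(4C−4)+0.615/C = 1.1982; K_s = 1+0.5/C = 1.0669
F_a = (F_max−F_min)/2 = 100 N; F_m = (F_max+F_min)/2 = 383 N
τ_a = K_W·8F_aD/(πd³) = 1.1982 × 25.136 = 30.118 MPa
τ_m = K_s·8F_mD/(πd³) = 1.0669 × 96.271 = 102.71 MPa
Goodman: 1/n_f = τ_a/S_se + τ_m/S_su = 30.118/466 + 102.71/1080 = 0.06463 + 0.09511 = 0.15974
n_f = 1/0.15974 = 6.26

6.26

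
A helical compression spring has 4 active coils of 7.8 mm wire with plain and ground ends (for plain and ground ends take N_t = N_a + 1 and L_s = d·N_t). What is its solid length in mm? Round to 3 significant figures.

39.0 mm

plain and ground ends: N_t = N_a + 1 = 4 + 1 = 5
L_s = d·N_t = 7.8 × 5 = 39 mm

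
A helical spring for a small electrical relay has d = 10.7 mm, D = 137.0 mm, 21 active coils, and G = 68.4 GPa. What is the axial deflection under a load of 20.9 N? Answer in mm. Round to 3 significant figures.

k = Gd⁴/(8D³N_a) = (68.4×10³)(10.7⁴)/(8·137.0³·21) = 2.0755 N/mm
δ = F/k = 20.9 / 2.0755 = 10.07 mm

10.1 mm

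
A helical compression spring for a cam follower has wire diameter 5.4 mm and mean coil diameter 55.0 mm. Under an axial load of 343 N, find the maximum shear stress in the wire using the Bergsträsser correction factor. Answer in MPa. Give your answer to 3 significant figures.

345 MPa

Spring index C = D/d = 55.0/5.4 = 10.1852
K_B = (4C+2)/(4C−3) = 42.741/37.741 = 1.1325
τ₀ = 8FD/(πd³) = 8·343·55.0/(π·5.4³) = 150920/494.69 = 305.08 MPa
τ_max = K·τ₀ = 1.1325 × 305.08 = 345.5 MPa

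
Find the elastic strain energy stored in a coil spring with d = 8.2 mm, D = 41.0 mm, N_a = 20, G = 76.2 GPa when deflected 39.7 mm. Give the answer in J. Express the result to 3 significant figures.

24.6 J

k = Gd⁴/(8D³N_a) = (76.2×10³)(8.2⁴)/(8·41.0³·20) = 31.242 N/mm
U = ½kδ² = 0.5 × 31.242 × 39.7² = 24620 N·mm = 24.62 J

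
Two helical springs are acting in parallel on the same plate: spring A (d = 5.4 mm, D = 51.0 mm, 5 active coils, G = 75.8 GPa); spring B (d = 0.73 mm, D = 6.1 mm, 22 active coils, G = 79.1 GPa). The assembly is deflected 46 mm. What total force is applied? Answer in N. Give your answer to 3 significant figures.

585 N

k_A = Gd⁴/(8D³N_a) = (75.8×10³)(5.4⁴)/(8·51.0³·5) = 12.147 N/mm
k_B = Gd⁴/(8D³N_a) = (79.1×10³)(0.73⁴)/(8·6.1³·22) = 0.5623 N/mm
Parallel: k_eq = 12.147 + 0.5623 = 12.709 N/mm
F = k_eq·δ = 12.709·46 = 584.63 N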